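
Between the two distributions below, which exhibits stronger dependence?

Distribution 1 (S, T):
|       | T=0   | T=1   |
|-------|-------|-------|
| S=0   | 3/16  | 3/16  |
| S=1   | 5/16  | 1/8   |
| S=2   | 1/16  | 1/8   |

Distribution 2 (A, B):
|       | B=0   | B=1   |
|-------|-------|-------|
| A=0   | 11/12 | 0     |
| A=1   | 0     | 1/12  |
Distribution 1 (S, T):
Marginal P(S) (row sums):
  P(S=0) = 3/16 + 3/16 = 3/8
  P(S=1) = 5/16 + 1/8 = 7/16
  P(S=2) = 1/16 + 1/8 = 3/16
Marginal P(T) (column sums):
  P(T=0) = 3/16 + 5/16 + 1/16 = 9/16
  P(T=1) = 3/16 + 1/8 + 1/8 = 7/16

H(S) = -[(3/8)·log₂(3/8) + (7/16)·log₂(7/16) + (3/16)·log₂(3/16)]
  = 0.5306 + 0.5218 + 0.4528
  = 1.5052 bits
H(T) = -[(9/16)·log₂(9/16) + (7/16)·log₂(7/16)]
  = 0.4669 + 0.5218
  = 0.9887 bits
H(S,T) = -[(3/16)·log₂(3/16) + (3/16)·log₂(3/16) + (5/16)·log₂(5/16) + (1/8)·log₂(1/8) + (1/16)·log₂(1/16) + (1/8)·log₂(1/8)]
  = 0.4528 + 0.4528 + 0.5244 + 0.3750 + 0.2500 + 0.3750
  = 2.4300 bits

I(S;T) = H(S) + H(T) - H(S,T)
  = 1.5052 + 0.9887 - 2.4300
  = 0.0639 bits

Distribution 2 (A, B):
Marginal P(A) (row sums):
  P(A=0) = 11/12 + 0 = 11/12
  P(A=1) = 0 + 1/12 = 1/12
Marginal P(B) (column sums):
  P(B=0) = 11/12 + 0 = 11/12
  P(B=1) = 0 + 1/12 = 1/12

H(A) = -[(11/12)·log₂(11/12) + (1/12)·log₂(1/12)]
  = 0.1151 + 0.2987
  = 0.4138 bits
H(B) = -[(11/12)·log₂(11/12) + (1/12)·log₂(1/12)]
  = 0.1151 + 0.2987
  = 0.4138 bits
H(A,B) = -[(11/12)·log₂(11/12) + (1/12)·log₂(1/12)]
  = 0.1151 + 0.2987
  = 0.4138 bits

I(A;B) = H(A) + H(B) - H(A,B)
  = 0.4138 + 0.4138 - 0.4138
  = 0.4138 bits

I(A;B) = 0.4138 bits > I(S;T) = 0.0639 bits, so (A, B) has the higher mutual information (stronger dependence).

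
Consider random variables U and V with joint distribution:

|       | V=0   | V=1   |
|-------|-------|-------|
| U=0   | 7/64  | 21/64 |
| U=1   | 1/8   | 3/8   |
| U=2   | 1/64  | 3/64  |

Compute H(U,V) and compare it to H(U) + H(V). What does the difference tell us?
Marginal P(U) (row sums):
  P(U=0) = 7/64 + 21/64 = 7/16
  P(U=1) = 1/8 + 3/8 = 1/2
  P(U=2) = 1/64 + 3/64 = 1/16
Marginal P(V) (column sums):
  P(V=0) = 7/64 + 1/8 + 1/64 = 1/4
  P(V=1) = 21/64 + 3/8 + 3/64 = 3/4

H(U,V) = -[(7/64)·log₂(7/64) + (21/64)·log₂(21/64) + (1/8)·log₂(1/8) + (3/8)·log₂(3/8) + (1/64)·log₂(1/64) + (3/64)·log₂(3/64)]
  = 0.3492 + 0.5275 + 0.3750 + 0.5306 + 0.0938 + 0.2070
  = 2.0831 bits
H(U) = -[(7/16)·log₂(7/16) + (1/2)·log₂(1/2) + (1/16)·log₂(1/16)]
  = 0.5218 + 0.5000 + 0.2500
  = 1.2718 bits
H(V) = -[(1/4)·log₂(1/4) + (3/4)·log₂(3/4)]
  = 0.5000 + 0.3113
  = 0.8113 bits

H(U) + H(V) = 1.2718 + 0.8113 = 2.0831 bits
Difference: H(U) + H(V) - H(U,V) = 2.0831 - 2.0831 = 0.0000 bits = I(U;V)

The difference is the mutual information; it is 0 here, so U and V are independent (the joint entropy equals the sum of the marginal entropies).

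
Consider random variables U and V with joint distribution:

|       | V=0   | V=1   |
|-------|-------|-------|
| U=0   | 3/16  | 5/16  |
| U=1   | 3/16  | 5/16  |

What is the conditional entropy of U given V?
Marginal P(V) (column sums):
  P(V=0) = 3/16 + 3/16 = 3/8
  P(V=1) = 5/16 + 5/16 = 5/8

H(U|V) = -Σ P(U,V)·log₂ P(U|V), where P(U|V) = P(U,V) / P(V)
  (U=0,V=0): P(U|V) = (3/16)/(3/8) = 1/2;  -(3/16)·log₂(1/2) = 0.1875
  (U=0,V=1): P(U|V) = (5/16)/(5/8) = 1/2;  -(5/16)·log₂(1/2) = 0.3125
  (U=1,V=0): P(U|V) = (3/16)/(3/8) = 1/2;  -(3/16)·log₂(1/2) = 0.1875
  (U=1,V=1): P(U|V) = (5/16)/(5/8) = 1/2;  -(5/16)·log₂(1/2) = 0.3125
H(U|V) = 0.1875 + 0.3125 + 0.1875 + 0.3125
  = 1.0000 bits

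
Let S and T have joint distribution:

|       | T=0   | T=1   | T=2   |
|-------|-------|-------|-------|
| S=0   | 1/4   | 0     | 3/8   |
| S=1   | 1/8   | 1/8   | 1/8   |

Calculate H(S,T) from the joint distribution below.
H(S,T) = -Σ P(S,T) log₂ P(S,T), summed over the non-zero cells:
H(S,T) = -[(1/4)·log₂(1/4) + (3/8)·log₂(3/8) + (1/8)·log₂(1/8) + (1/8)·log₂(1/8) + (1/8)·log₂(1/8)]
  = 0.5000 + 0.5306 + 0.3750 + 0.3750 + 0.3750
  = 2.1556 bits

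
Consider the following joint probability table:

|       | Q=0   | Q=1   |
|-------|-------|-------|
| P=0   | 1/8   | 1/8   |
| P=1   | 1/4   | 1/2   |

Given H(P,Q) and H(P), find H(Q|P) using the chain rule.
From the chain rule: H(P,Q) = H(P) + H(Q|P)
Therefore: H(Q|P) = H(P,Q) - H(P)

H(P,Q) = -[(1/8)·log₂(1/8) + (1/8)·log₂(1/8) + (1/4)·log₂(1/4) + (1/2)·log₂(1/2)]
  = 0.3750 + 0.3750 + 0.5000 + 0.5000
  = 1.7500 bits
Marginal P(P) (row sums):
  P(P=0) = 1/8 + 1/8 = 1/4
  P(P=1) = 1/4 + 1/2 = 3/4
H(P) = -[(1/4)·log₂(1/4) + (3/4)·log₂(3/4)]
  = 0.5000 + 0.3113
  = 0.8113 bits

H(Q|P) = 1.7500 - 0.8113 = 0.9387 bits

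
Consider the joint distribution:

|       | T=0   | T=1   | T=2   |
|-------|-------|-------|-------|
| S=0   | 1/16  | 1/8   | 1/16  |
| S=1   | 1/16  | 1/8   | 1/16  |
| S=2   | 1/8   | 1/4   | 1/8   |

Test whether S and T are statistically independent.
Marginal P(S) (row sums):
  P(S=0) = 1/16 + 1/8 + 1/16 = 1/4
  P(S=1) = 1/16 + 1/8 + 1/16 = 1/4
  P(S=2) = 1/8 + 1/4 + 1/8 = 1/2
Marginal P(T) (column sums):
  P(T=0) = 1/16 + 1/16 + 1/8 = 1/4
  P(T=1) = 1/8 + 1/8 + 1/4 = 1/2
  P(T=2) = 1/16 + 1/16 + 1/8 = 1/4

S and T are independent iff P(S=i,T=j) = P(S=i)·P(T=j) for every cell.
  P(S=0)·P(T=0) = 1/4 × 1/4 = 1/16 = P(S=0,T=0) ✓
  P(S=0)·P(T=1) = 1/4 × 1/2 = 1/8 = P(S=0,T=1) ✓
  P(S=0)·P(T=2) = 1/4 × 1/4 = 1/16 = P(S=0,T=2) ✓
  P(S=1)·P(T=0) = 1/4 × 1/4 = 1/16 = P(S=1,T=0) ✓
  P(S=1)·P(T=1) = 1/4 × 1/2 = 1/8 = P(S=1,T=1) ✓
  P(S=1)·P(T=2) = 1/4 × 1/4 = 1/16 = P(S=1,T=2) ✓
  P(S=2)·P(T=0) = 1/2 × 1/4 = 1/8 = P(S=2,T=0) ✓
  P(S=2)·P(T=1) = 1/2 × 1/2 = 1/4 = P(S=2,T=1) ✓
  P(S=2)·P(T=2) = 1/2 × 1/4 = 1/8 = P(S=2,T=2) ✓

Yes, S and T are independent: every cell factors, so I(S;T) = 0 bits.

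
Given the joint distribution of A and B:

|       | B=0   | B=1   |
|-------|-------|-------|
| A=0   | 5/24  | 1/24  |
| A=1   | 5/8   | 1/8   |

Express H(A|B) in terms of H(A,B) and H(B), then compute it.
H(A|B) = H(A,B) - H(B)

Marginal P(B) (column sums):
  P(B=0) = 5/24 + 5/8 = 5/6
  P(B=1) = 1/24 + 1/8 = 1/6

H(A,B) = -[(5/24)·log₂(5/24) + (1/24)·log₂(1/24) + (5/8)·log₂(5/8) + (1/8)·log₂(1/8)]
  = 0.4715 + 0.1910 + 0.4238 + 0.3750
  = 1.4613 bits
H(B) = -[(5/6)·log₂(5/6) + (1/6)·log₂(1/6)]
  = 0.2192 + 0.4308
  = 0.6500 bits

H(A|B) = 1.4613 - 0.6500 = 0.8113 bits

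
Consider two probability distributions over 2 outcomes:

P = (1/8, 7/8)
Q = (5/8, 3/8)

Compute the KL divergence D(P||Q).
D(P||Q) = Σ P(i) log₂(P(i)/Q(i))
  i=0: (1/8) × log₂((1/8)/(5/8)) = (1/8) × log₂(1/5) = -0.2902
  i=1: (7/8) × log₂((7/8)/(3/8)) = (7/8) × log₂(7/3) = 1.0696
D(P||Q) = -0.2902 + 1.0696
  = 0.7794 bits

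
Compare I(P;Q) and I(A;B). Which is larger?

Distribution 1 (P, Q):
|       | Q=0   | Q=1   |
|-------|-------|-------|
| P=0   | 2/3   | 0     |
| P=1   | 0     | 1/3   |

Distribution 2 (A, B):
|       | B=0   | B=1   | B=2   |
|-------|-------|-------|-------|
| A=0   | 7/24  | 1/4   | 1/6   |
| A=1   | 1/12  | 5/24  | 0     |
Distribution 1 (P, Q):
Marginal P(P) (row sums):
  P(P=0) = 2/3 + 0 = 2/3
  P(P=1) = 0 + 1/3 = 1/3
Marginal P(Q) (column sums):
  P(Q=0) = 2/3 + 0 = 2/3
  P(Q=1) = 0 + 1/3 = 1/3

H(P) = -[(2/3)·log₂(2/3) + (1/3)·log₂(1/3)]
  = 0.3900 + 0.5283
  = 0.9183 bits
H(Q) = -[(2/3)·log₂(2/3) + (1/3)·log₂(1/3)]
  = 0.3900 + 0.5283
  = 0.9183 bits
H(P,Q) = -[(2/3)·log₂(2/3) + (1/3)·log₂(1/3)]
  = 0.3900 + 0.5283
  = 0.9183 bits

I(P;Q) = H(P) + H(Q) - H(P,Q)
  = 0.9183 + 0.9183 - 0.9183
  = 0.9183 bits

Distribution 2 (A, B):
Marginal P(A) (row sums):
  P(A=0) = 7/24 + 1/4 + 1/6 = 17/24
  P(A=1) = 1/12 + 5/24 + 0 = 7/24
Marginal P(B) (column sums):
  P(B=0) = 7/24 + 1/12 = 3/8
  P(B=1) = 1/4 + 5/24 = 11/24
  P(B=2) = 1/6 + 0 = 1/6

H(A) = -[(17/24)·log₂(17/24) + (7/24)·log₂(7/24)]
  = 0.3524 + 0.5185
  = 0.8709 bits
H(B) = -[(3/8)·log₂(3/8) + (11/24)·log₂(11/24) + (1/6)·log₂(1/6)]
  = 0.5306 + 0.5159 + 0.4308
  = 1.4773 bits
H(A,B) = -[(7/24)·log₂(7/24) + (1/4)·log₂(1/4) + (1/6)·log₂(1/6) + (1/12)·log₂(1/12) + (5/24)·log₂(5/24)]
  = 0.5185 + 0.5000 + 0.4308 + 0.2987 + 0.4715
  = 2.2195 bits

I(A;B) = H(A) + H(B) - H(A,B)
  = 0.8709 + 1.4773 - 2.2195
  = 0.1287 bits

I(P;Q) = 0.9183 bits > I(A;B) = 0.1287 bits, so (P, Q) has the higher mutual information (stronger dependence).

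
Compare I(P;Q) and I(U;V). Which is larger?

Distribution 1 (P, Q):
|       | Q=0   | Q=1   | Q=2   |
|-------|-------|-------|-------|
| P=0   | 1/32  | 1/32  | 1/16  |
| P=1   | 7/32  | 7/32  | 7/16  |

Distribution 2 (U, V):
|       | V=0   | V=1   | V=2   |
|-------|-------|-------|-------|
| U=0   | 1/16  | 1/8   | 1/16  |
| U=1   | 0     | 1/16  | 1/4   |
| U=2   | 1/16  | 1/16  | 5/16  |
Distribution 1 (P, Q):
Marginal P(P) (row sums):
  P(P=0) = 1/32 + 1/32 + 1/16 = 1/8
  P(P=1) = 7/32 + 7/32 + 7/16 = 7/8
Marginal P(Q) (column sums):
  P(Q=0) = 1/32 + 7/32 = 1/4
  P(Q=1) = 1/32 + 7/32 = 1/4
  P(Q=2) = 1/16 + 7/16 = 1/2

H(P) = -[(1/8)·log₂(1/8) + (7/8)·log₂(7/8)]
  = 0.3750 + 0.1686
  = 0.5436 bits
H(Q) = -[(1/4)·log₂(1/4) + (1/4)·log₂(1/4) + (1/2)·log₂(1/2)]
  = 0.5000 + 0.5000 + 0.5000
  = 1.5000 bits
H(P,Q) = -[(1/32)·log₂(1/32) + (1/32)·log₂(1/32) + (1/16)·log₂(1/16) + (7/32)·log₂(7/32) + (7/32)·log₂(7/32) + (7/16)·log₂(7/16)]
  = 0.1563 + 0.1563 + 0.2500 + 0.4796 + 0.4796 + 0.5218
  = 2.0436 bits

I(P;Q) = H(P) + H(Q) - H(P,Q)
  = 0.5436 + 1.5000 - 2.0436
  = 0.0000 bits

Distribution 2 (U, V):
Marginal P(U) (row sums):
  P(U=0) = 1/16 + 1/8 + 1/16 = 1/4
  P(U=1) = 0 + 1/16 + 1/4 = 5/16
  P(U=2) = 1/16 + 1/16 + 5/16 = 7/16
Marginal P(V) (column sums):
  P(V=0) = 1/16 + 0 + 1/16 = 1/8
  P(V=1) = 1/8 + 1/16 + 1/16 = 1/4
  P(V=2) = 1/16 + 1/4 + 5/16 = 5/8

H(U) = -[(1/4)·log₂(1/4) + (5/16)·log₂(5/16) + (7/16)·log₂(7/16)]
  = 0.5000 + 0.5244 + 0.5218
  = 1.5462 bits
H(V) = -[(1/8)·log₂(1/8) + (1/4)·log₂(1/4) + (5/8)·log₂(5/8)]
  = 0.3750 + 0.5000 + 0.4238
  = 1.2988 bits
H(U,V) = -[(1/16)·log₂(1/16) + (1/8)·log₂(1/8) + (1/16)·log₂(1/16) + (1/16)·log₂(1/16) + (1/4)·log₂(1/4) + (1/16)·log₂(1/16) + (1/16)·log₂(1/16) + (5/16)·log₂(5/16)]
  = 0.2500 + 0.3750 + 0.2500 + 0.2500 + 0.5000 + 0.2500 + 0.2500 + 0.5244
  = 2.6494 bits

I(U;V) = H(U) + H(V) - H(U,V)
  = 1.5462 + 1.2988 - 2.6494
  = 0.1956 bits

I(U;V) = 0.1956 bits > I(P;Q) = 0.0000 bits, so (U, V) has the higher mutual information (stronger dependence).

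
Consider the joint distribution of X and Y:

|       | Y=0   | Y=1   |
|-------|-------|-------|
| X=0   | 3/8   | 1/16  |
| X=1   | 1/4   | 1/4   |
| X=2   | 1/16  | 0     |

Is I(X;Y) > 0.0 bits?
Marginal P(X) (row sums):
  P(X=0) = 3/8 + 1/16 = 7/16
  P(X=1) = 1/4 + 1/4 = 1/2
  P(X=2) = 1/16 + 0 = 1/16
Marginal P(Y) (column sums):
  P(Y=0) = 3/8 + 1/4 + 1/16 = 11/16
  P(Y=1) = 1/16 + 1/4 + 0 = 5/16

H(X) = -[(7/16)·log₂(7/16) + (1/2)·log₂(1/2) + (1/16)·log₂(1/16)]
  = 0.5218 + 0.5000 + 0.2500
  = 1.2718 bits
H(Y) = -[(11/16)·log₂(11/16) + (5/16)·log₂(5/16)]
  = 0.3716 + 0.5244
  = 0.8960 bits
H(X,Y) = -[(3/8)·log₂(3/8) + (1/16)·log₂(1/16) + (1/4)·log₂(1/4) + (1/4)·log₂(1/4) + (1/16)·log₂(1/16)]
  = 0.5306 + 0.2500 + 0.5000 + 0.5000 + 0.2500
  = 2.0306 bits

I(X;Y) = H(X) + H(Y) - H(X,Y)
  = 1.2718 + 0.8960 - 2.0306
  = 0.1372 bits

Yes. I(X;Y) = 0.1372 bits, which is > 0.0 bits.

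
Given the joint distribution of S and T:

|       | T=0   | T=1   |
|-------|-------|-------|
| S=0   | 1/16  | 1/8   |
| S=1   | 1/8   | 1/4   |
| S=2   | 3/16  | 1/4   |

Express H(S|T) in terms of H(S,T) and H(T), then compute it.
H(S|T) = H(S,T) - H(T)

Marginal P(T) (column sums):
  P(T=0) = 1/16 + 1/8 + 3/16 = 3/8
  P(T=1) = 1/8 + 1/4 + 1/4 = 5/8

H(S,T) = -[(1/16)·log₂(1/16) + (1/8)·log₂(1/8) + (1/8)·log₂(1/8) + (1/4)·log₂(1/4) + (3/16)·log₂(3/16) + (1/4)·log₂(1/4)]
  = 0.2500 + 0.3750 + 0.3750 + 0.5000 + 0.4528 + 0.5000
  = 2.4528 bits
H(T) = -[(3/8)·log₂(3/8) + (5/8)·log₂(5/8)]
  = 0.5306 + 0.4238
  = 0.9544 bits

H(S|T) = 2.4528 - 0.9544 = 1.4984 bits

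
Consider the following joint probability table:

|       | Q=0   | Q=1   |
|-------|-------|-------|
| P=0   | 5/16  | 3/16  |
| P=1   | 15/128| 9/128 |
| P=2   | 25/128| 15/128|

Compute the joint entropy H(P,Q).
H(P,Q) = -Σ P(P,Q) log₂ P(P,Q), summed over the non-zero cells:
H(P,Q) = -[(5/16)·log₂(5/16) + (3/16)·log₂(3/16) + (15/128)·log₂(15/128) + (9/128)·log₂(9/128) + (25/128)·log₂(25/128) + (15/128)·log₂(15/128)]
  = 0.5244 + 0.4528 + 0.3625 + 0.2693 + 0.4602 + 0.3625
  = 2.4317 bits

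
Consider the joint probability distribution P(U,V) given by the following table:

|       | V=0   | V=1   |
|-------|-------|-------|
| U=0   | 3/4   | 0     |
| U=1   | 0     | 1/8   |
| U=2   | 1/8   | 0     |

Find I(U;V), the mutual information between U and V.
Marginal P(U) (row sums):
  P(U=0) = 3/4 + 0 = 3/4
  P(U=1) = 0 + 1/8 = 1/8
  P(U=2) = 1/8 + 0 = 1/8
Marginal P(V) (column sums):
  P(V=0) = 3/4 + 0 + 1/8 = 7/8
  P(V=1) = 0 + 1/8 + 0 = 1/8

H(U) = -[(3/4)·log₂(3/4) + (1/8)·log₂(1/8) + (1/8)·log₂(1/8)]
  = 0.3113 + 0.3750 + 0.3750
  = 1.0613 bits
H(V) = -[(7/8)·log₂(7/8) + (1/8)·log₂(1/8)]
  = 0.1686 + 0.3750
  = 0.5436 bits
H(U,V) = -[(3/4)·log₂(3/4) + (1/8)·log₂(1/8) + (1/8)·log₂(1/8)]
  = 0.3113 + 0.3750 + 0.3750
  = 1.0613 bits

I(U;V) = H(U) + H(V) - H(U,V)
  = 1.0613 + 0.5436 - 1.0613
  = 0.5436 bits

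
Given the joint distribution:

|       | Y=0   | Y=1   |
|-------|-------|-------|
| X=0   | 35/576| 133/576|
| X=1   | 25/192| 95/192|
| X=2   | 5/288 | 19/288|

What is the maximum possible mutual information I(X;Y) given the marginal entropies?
The upper bound on mutual information is I(X;Y) ≤ min(H(X), H(Y)).

Marginal P(X) (row sums):
  P(X=0) = 35/576 + 133/576 = 7/24
  P(X=1) = 25/192 + 95/192 = 5/8
  P(X=2) = 5/288 + 19/288 = 1/12
Marginal P(Y) (column sums):
  P(Y=0) = 35/576 + 25/192 + 5/288 = 5/24
  P(Y=1) = 133/576 + 95/192 + 19/288 = 19/24

H(X) = -[(7/24)·log₂(7/24) + (5/8)·log₂(5/8) + (1/12)·log₂(1/12)]
  = 0.5185 + 0.4238 + 0.2987
  = 1.2410 bits
H(Y) = -[(5/24)·log₂(5/24) + (19/24)·log₂(19/24)]
  = 0.4715 + 0.2668
  = 0.7383 bits

Maximum possible I(X;Y) = min(1.2410, 0.7383) = 0.7383 bits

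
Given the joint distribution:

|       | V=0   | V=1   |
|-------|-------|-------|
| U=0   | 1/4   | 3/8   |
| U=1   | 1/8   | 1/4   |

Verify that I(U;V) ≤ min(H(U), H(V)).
Marginal P(U) (row sums):
  P(U=0) = 1/4 + 3/8 = 5/8
  P(U=1) = 1/8 + 1/4 = 3/8
Marginal P(V) (column sums):
  P(V=0) = 1/4 + 1/8 = 3/8
  P(V=1) = 3/8 + 1/4 = 5/8

H(U) = -[(5/8)·log₂(5/8) + (3/8)·log₂(3/8)]
  = 0.4238 + 0.5306
  = 0.9544 bits
H(V) = -[(3/8)·log₂(3/8) + (5/8)·log₂(5/8)]
  = 0.5306 + 0.4238
  = 0.9544 bits
H(U,V) = -[(1/4)·log₂(1/4) + (3/8)·log₂(3/8) + (1/8)·log₂(1/8) + (1/4)·log₂(1/4)]
  = 0.5000 + 0.5306 + 0.3750 + 0.5000
  = 1.9056 bits

I(U;V) = H(U) + H(V) - H(U,V)
  = 0.9544 + 0.9544 - 1.9056
  = 0.0032 bits

min(H(U), H(V)) = min(0.9544, 0.9544) = 0.9544 bits
Since 0.0032 ≤ 0.9544, the bound is satisfied ✓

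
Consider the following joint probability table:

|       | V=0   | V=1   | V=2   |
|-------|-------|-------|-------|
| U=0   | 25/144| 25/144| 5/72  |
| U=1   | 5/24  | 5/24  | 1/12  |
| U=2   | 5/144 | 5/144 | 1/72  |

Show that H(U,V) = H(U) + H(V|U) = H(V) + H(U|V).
Marginal P(U) (row sums):
  P(U=0) = 25/144 + 25/144 + 5/72 = 5/12
  P(U=1) = 5/24 + 5/24 + 1/12 = 1/2
  P(U=2) = 5/144 + 5/144 + 1/72 = 1/12
Marginal P(V) (column sums):
  P(V=0) = 25/144 + 5/24 + 5/144 = 5/12
  P(V=1) = 25/144 + 5/24 + 5/144 = 5/12
  P(V=2) = 5/72 + 1/12 + 1/72 = 1/6

Decomposition 1: H(U) + H(V|U)
H(U) = -[(5/12)·log₂(5/12) + (1/2)·log₂(1/2) + (1/12)·log₂(1/12)]
  = 0.5263 + 0.5000 + 0.2987
  = 1.3250 bits
H(V|U) = -Σ P(U,V)·log₂ P(V|U), where P(V|U) = P(U,V) / P(U)
  (U=0,V=0): P(V|U) = (25/144)/(5/12) = 5/12;  -(25/144)·log₂(5/12) = 0.2193
  (U=0,V=1): P(V|U) = (25/144)/(5/12) = 5/12;  -(25/144)·log₂(5/12) = 0.2193
  (U=0,V=2): P(V|U) = (5/72)/(5/12) = 1/6;  -(5/72)·log₂(1/6) = 0.1795
  (U=1,V=0): P(V|U) = (5/24)/(1/2) = 5/12;  -(5/24)·log₂(5/12) = 0.2631
  (U=1,V=1): P(V|U) = (5/24)/(1/2) = 5/12;  -(5/24)·log₂(5/12) = 0.2631
  (U=1,V=2): P(V|U) = (1/12)/(1/2) = 1/6;  -(1/12)·log₂(1/6) = 0.2154
  (U=2,V=0): P(V|U) = (5/144)/(1/12) = 5/12;  -(5/144)·log₂(5/12) = 0.0439
  (U=2,V=1): P(V|U) = (5/144)/(1/12) = 5/12;  -(5/144)·log₂(5/12) = 0.0439
  (U=2,V=2): P(V|U) = (1/72)/(1/12) = 1/6;  -(1/72)·log₂(1/6) = 0.0359
H(V|U) = 0.2193 + 0.2193 + 0.1795 + 0.2631 + 0.2631 + 0.2154 + 0.0439 + 0.0439 + 0.0359
  = 1.4834 bits
H(U) + H(V|U) = 1.3250 + 1.4834 = 2.8084 bits

Decomposition 2: H(V) + H(U|V)
H(V) = -[(5/12)·log₂(5/12) + (5/12)·log₂(5/12) + (1/6)·log₂(1/6)]
  = 0.5263 + 0.5263 + 0.4308
  = 1.4834 bits
H(U|V) = -Σ P(U,V)·log₂ P(U|V), where P(U|V) = P(U,V) / P(V)
  (U=0,V=0): P(U|V) = (25/144)/(5/12) = 5/12;  -(25/144)·log₂(5/12) = 0.2193
  (U=0,V=1): P(U|V) = (25/144)/(5/12) = 5/12;  -(25/144)·log₂(5/12) = 0.2193
  (U=0,V=2): P(U|V) = (5/72)/(1/6) = 5/12;  -(5/72)·log₂(5/12) = 0.0877
  (U=1,V=0): P(U|V) = (5/24)/(5/12) = 1/2;  -(5/24)·log₂(1/2) = 0.2083
  (U=1,V=1): P(U|V) = (5/24)/(5/12) = 1/2;  -(5/24)·log₂(1/2) = 0.2083
  (U=1,V=2): P(U|V) = (1/12)/(1/6) = 1/2;  -(1/12)·log₂(1/2) = 0.0833
  (U=2,V=0): P(U|V) = (5/144)/(5/12) = 1/12;  -(5/144)·log₂(1/12) = 0.1245
  (U=2,V=1): P(U|V) = (5/144)/(5/12) = 1/12;  -(5/144)·log₂(1/12) = 0.1245
  (U=2,V=2): P(U|V) = (1/72)/(1/6) = 1/12;  -(1/72)·log₂(1/12) = 0.0498
H(U|V) = 0.2193 + 0.2193 + 0.0877 + 0.2083 + 0.2083 + 0.0833 + 0.1245 + 0.1245 + 0.0498
  = 1.3250 bits
H(V) + H(U|V) = 1.4834 + 1.3250 = 2.8084 bits

Direct computation of the joint entropy:
H(U,V) = -[(25/144)·log₂(25/144) + (25/144)·log₂(25/144) + (5/72)·log₂(5/72) + (5/24)·log₂(5/24) + (5/24)·log₂(5/24) + (1/12)·log₂(1/12) + (5/144)·log₂(5/144) + (5/144)·log₂(5/144) + (1/72)·log₂(1/72)]
  = 0.4386 + 0.4386 + 0.2672 + 0.4715 + 0.4715 + 0.2987 + 0.1683 + 0.1683 + 0.0857
  = 2.8084 bits

All three agree: H(U,V) = 2.8084 bits ✓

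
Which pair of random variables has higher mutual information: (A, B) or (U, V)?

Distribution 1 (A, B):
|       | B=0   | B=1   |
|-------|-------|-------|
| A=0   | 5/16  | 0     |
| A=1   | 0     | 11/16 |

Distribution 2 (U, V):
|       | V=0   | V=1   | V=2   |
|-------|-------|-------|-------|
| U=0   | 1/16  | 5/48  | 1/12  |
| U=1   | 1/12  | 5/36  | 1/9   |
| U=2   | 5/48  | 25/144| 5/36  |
Distribution 1 (A, B):
Marginal P(A) (row sums):
  P(A=0) = 5/16 + 0 = 5/16
  P(A=1) = 0 + 11/16 = 11/16
Marginal P(B) (column sums):
  P(B=0) = 5/16 + 0 = 5/16
  P(B=1) = 0 + 11/16 = 11/16

H(A) = -[(5/16)·log₂(5/16) + (11/16)·log₂(11/16)]
  = 0.5244 + 0.3716
  = 0.8960 bits
H(B) = -[(5/16)·log₂(5/16) + (11/16)·log₂(11/16)]
  = 0.5244 + 0.3716
  = 0.8960 bits
H(A,B) = -[(5/16)·log₂(5/16) + (11/16)·log₂(11/16)]
  = 0.5244 + 0.3716
  = 0.8960 bits

I(A;B) = H(A) + H(B) - H(A,B)
  = 0.8960 + 0.8960 - 0.8960
  = 0.8960 bits

Distribution 2 (U, V):
Marginal P(U) (row sums):
  P(U=0) = 1/16 + 5/48 + 1/12 = 1/4
  P(U=1) = 1/12 + 5/36 + 1/9 = 1/3
  P(U=2) = 5/48 + 25/144 + 5/36 = 5/12
Marginal P(V) (column sums):
  P(V=0) = 1/16 + 1/12 + 5/48 = 1/4
  P(V=1) = 5/48 + 5/36 + 25/144 = 5/12
  P(V=2) = 1/12 + 1/9 + 5/36 = 1/3

H(U) = -[(1/4)·log₂(1/4) + (1/3)·log₂(1/3) + (5/12)·log₂(5/12)]
  = 0.5000 + 0.5283 + 0.5263
  = 1.5546 bits
H(V) = -[(1/4)·log₂(1/4) + (5/12)·log₂(5/12) + (1/3)·log₂(1/3)]
  = 0.5000 + 0.5263 + 0.5283
  = 1.5546 bits
H(U,V) = -[(1/16)·log₂(1/16) + (5/48)·log₂(5/48) + (1/12)·log₂(1/12) + (1/12)·log₂(1/12) + (5/36)·log₂(5/36) + (1/9)·log₂(1/9) + (5/48)·log₂(5/48) + (25/144)·log₂(25/144) + (5/36)·log₂(5/36)]
  = 0.2500 + 0.3399 + 0.2987 + 0.2987 + 0.3956 + 0.3522 + 0.3399 + 0.4386 + 0.3956
  = 3.1092 bits

I(U;V) = H(U) + H(V) - H(U,V)
  = 1.5546 + 1.5546 - 3.1092
  = 0.0000 bits

I(A;B) = 0.8960 bits > I(U;V) = 0.0000 bits, so (A, B) has the higher mutual information (stronger dependence).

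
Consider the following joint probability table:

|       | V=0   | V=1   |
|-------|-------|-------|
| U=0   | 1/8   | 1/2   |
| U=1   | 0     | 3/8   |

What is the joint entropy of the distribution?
H(U,V) = -Σ P(U,V) log₂ P(U,V), summed over the non-zero cells:
H(U,V) = -[(1/8)·log₂(1/8) + (1/2)·log₂(1/2) + (3/8)·log₂(3/8)]
  = 0.3750 + 0.5000 + 0.5306
  = 1.4056 bits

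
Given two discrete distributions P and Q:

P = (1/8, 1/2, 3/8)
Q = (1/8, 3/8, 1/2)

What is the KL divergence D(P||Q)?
D(P||Q) = Σ P(i) log₂(P(i)/Q(i))
  i=0: (1/8) × log₂((1/8)/(1/8)) = (1/8) × log₂(1) = 0.0000
  i=1: (1/2) × log₂((1/2)/(3/8)) = (1/2) × log₂(4/3) = 0.2075
  i=2: (3/8) × log₂((3/8)/(1/2)) = (3/8) × log₂(3/4) = -0.1556
D(P||Q) = 0.0000 + 0.2075 - 0.1556
  = 0.0519 bits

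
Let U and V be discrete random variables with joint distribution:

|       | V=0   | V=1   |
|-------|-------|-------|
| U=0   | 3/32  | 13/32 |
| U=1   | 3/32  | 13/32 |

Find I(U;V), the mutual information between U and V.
Marginal P(U) (row sums):
  P(U=0) = 3/32 + 13/32 = 1/2
  P(U=1) = 3/32 + 13/32 = 1/2
Marginal P(V) (column sums):
  P(V=0) = 3/32 + 3/32 = 3/16
  P(V=1) = 13/32 + 13/32 = 13/16

H(U) = -[(1/2)·log₂(1/2) + (1/2)·log₂(1/2)]
  = 0.5000 + 0.5000
  = 1.0000 bits
H(V) = -[(3/16)·log₂(3/16) + (13/16)·log₂(13/16)]
  = 0.4528 + 0.2434
  = 0.6962 bits
H(U,V) = -[(3/32)·log₂(3/32) + (13/32)·log₂(13/32) + (3/32)·log₂(3/32) + (13/32)·log₂(13/32)]
  = 0.3202 + 0.5279 + 0.3202 + 0.5279
  = 1.6962 bits

I(U;V) = H(U) + H(V) - H(U,V)
  = 1.0000 + 0.6962 - 1.6962
  = 0.0000 bits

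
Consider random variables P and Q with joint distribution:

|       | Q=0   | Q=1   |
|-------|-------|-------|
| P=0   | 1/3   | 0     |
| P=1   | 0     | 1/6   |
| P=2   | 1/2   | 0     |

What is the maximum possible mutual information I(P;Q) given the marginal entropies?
The upper bound on mutual information is I(P;Q) ≤ min(H(P), H(Q)).

Marginal P(P) (row sums):
  P(P=0) = 1/3 + 0 = 1/3
  P(P=1) = 0 + 1/6 = 1/6
  P(P=2) = 1/2 + 0 = 1/2
Marginal P(Q) (column sums):
  P(Q=0) = 1/3 + 0 + 1/2 = 5/6
  P(Q=1) = 0 + 1/6 + 0 = 1/6

H(P) = -[(1/3)·log₂(1/3) + (1/6)·log₂(1/6) + (1/2)·log₂(1/2)]
  = 0.5283 + 0.4308 + 0.5000
  = 1.4591 bits
H(Q) = -[(5/6)·log₂(5/6) + (1/6)·log₂(1/6)]
  = 0.2192 + 0.4308
  = 0.6500 bits

Maximum possible I(P;Q) = min(1.4591, 0.6500) = 0.6500 bits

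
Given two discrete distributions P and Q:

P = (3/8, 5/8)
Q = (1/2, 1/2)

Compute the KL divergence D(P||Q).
D(P||Q) = Σ P(i) log₂(P(i)/Q(i))
  i=0: (3/8) × log₂((3/8)/(1/2)) = (3/8) × log₂(3/4) = -0.1556
  i=1: (5/8) × log₂((5/8)/(1/2)) = (5/8) × log₂(5/4) = 0.2012
D(P||Q) = -0.1556 + 0.2012
  = 0.0456 bits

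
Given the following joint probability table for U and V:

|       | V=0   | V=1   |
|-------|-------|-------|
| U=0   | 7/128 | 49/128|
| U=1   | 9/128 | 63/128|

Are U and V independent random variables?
Marginal P(U) (row sums):
  P(U=0) = 7/128 + 49/128 = 7/16
  P(U=1) = 9/128 + 63/128 = 9/16
Marginal P(V) (column sums):
  P(V=0) = 7/128 + 9/128 = 1/8
  P(V=1) = 49/128 + 63/128 = 7/8

U and V are independent iff P(U=i,V=j) = P(U=i)·P(V=j) for every cell.
  P(U=0)·P(V=0) = 7/16 × 1/8 = 7/128 = P(U=0,V=0) ✓
  P(U=0)·P(V=1) = 7/16 × 7/8 = 49/128 = P(U=0,V=1) ✓
  P(U=1)·P(V=0) = 9/16 × 1/8 = 9/128 = P(U=1,V=0) ✓
  P(U=1)·P(V=1) = 9/16 × 7/8 = 63/128 = P(U=1,V=1) ✓

Yes, U and V are independent: every cell factors, so I(U;V) = 0 bits.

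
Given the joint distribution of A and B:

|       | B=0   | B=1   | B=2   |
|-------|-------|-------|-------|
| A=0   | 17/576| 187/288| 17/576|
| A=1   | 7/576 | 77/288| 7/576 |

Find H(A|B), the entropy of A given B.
Marginal P(B) (column sums):
  P(B=0) = 17/576 + 7/576 = 1/24
  P(B=1) = 187/288 + 77/288 = 11/12
  P(B=2) = 17/576 + 7/576 = 1/24

H(A|B) = -Σ P(A,B)·log₂ P(A|B), where P(A|B) = P(A,B) / P(B)
  (A=0,B=0): P(A|B) = (17/576)/(1/24) = 17/24;  -(17/576)·log₂(17/24) = 0.0147
  (A=0,B=1): P(A|B) = (187/288)/(11/12) = 17/24;  -(187/288)·log₂(17/24) = 0.3230
  (A=0,B=2): P(A|B) = (17/576)/(1/24) = 17/24;  -(17/576)·log₂(17/24) = 0.0147
  (A=1,B=0): P(A|B) = (7/576)/(1/24) = 7/24;  -(7/576)·log₂(7/24) = 0.0216
  (A=1,B=1): P(A|B) = (77/288)/(11/12) = 7/24;  -(77/288)·log₂(7/24) = 0.4753
  (A=1,B=2): P(A|B) = (7/576)/(1/24) = 7/24;  -(7/576)·log₂(7/24) = 0.0216
H(A|B) = 0.0147 + 0.3230 + 0.0147 + 0.0216 + 0.4753 + 0.0216
  = 0.8709 bits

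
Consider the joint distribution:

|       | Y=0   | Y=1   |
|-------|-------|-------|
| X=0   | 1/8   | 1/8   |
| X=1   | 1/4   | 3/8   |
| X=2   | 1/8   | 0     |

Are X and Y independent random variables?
Marginal P(X) (row sums):
  P(X=0) = 1/8 + 1/8 = 1/4
  P(X=1) = 1/4 + 3/8 = 5/8
  P(X=2) = 1/8 + 0 = 1/8
Marginal P(Y) (column sums):
  P(Y=0) = 1/8 + 1/4 + 1/8 = 1/2
  P(Y=1) = 1/8 + 3/8 + 0 = 1/2

X and Y are independent iff P(X=i,Y=j) = P(X=i)·P(Y=j) for every cell.
  P(X=1)·P(Y=0) = 5/8 × 1/2 = 5/16, but P(X=1,Y=0) = 1/4 ✗

No, X and Y are not independent. Quantitatively, I(X;Y) > 0:

H(X) = -[(1/4)·log₂(1/4) + (5/8)·log₂(5/8) + (1/8)·log₂(1/8)]
  = 0.5000 + 0.4238 + 0.3750
  = 1.2988 bits
H(Y) = -[(1/2)·log₂(1/2) + (1/2)·log₂(1/2)]
  = 0.5000 + 0.5000
  = 1.0000 bits
H(X,Y) = -[(1/8)·log₂(1/8) + (1/8)·log₂(1/8) + (1/4)·log₂(1/4) + (3/8)·log₂(3/8) + (1/8)·log₂(1/8)]
  = 0.3750 + 0.3750 + 0.5000 + 0.5306 + 0.3750
  = 2.1556 bits
I(X;Y) = H(X) + H(Y) - H(X,Y) = 1.2988 + 1.0000 - 2.1556 = 0.1432 bits > 0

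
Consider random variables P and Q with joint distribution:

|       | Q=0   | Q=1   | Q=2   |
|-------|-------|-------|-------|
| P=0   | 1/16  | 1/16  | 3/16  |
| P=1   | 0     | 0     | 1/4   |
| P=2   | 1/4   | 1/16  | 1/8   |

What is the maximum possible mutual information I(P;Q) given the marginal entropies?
The upper bound on mutual information is I(P;Q) ≤ min(H(P), H(Q)).

Marginal P(P) (row sums):
  P(P=0) = 1/16 + 1/16 + 3/16 = 5/16
  P(P=1) = 0 + 0 + 1/4 = 1/4
  P(P=2) = 1/4 + 1/16 + 1/8 = 7/16
Marginal P(Q) (column sums):
  P(Q=0) = 1/16 + 0 + 1/4 = 5/16
  P(Q=1) = 1/16 + 0 + 1/16 = 1/8
  P(Q=2) = 3/16 + 1/4 + 1/8 = 9/16

H(P) = -[(5/16)·log₂(5/16) + (1/4)·log₂(1/4) + (7/16)·log₂(7/16)]
  = 0.5244 + 0.5000 + 0.5218
  = 1.5462 bits
H(Q) = -[(5/16)·log₂(5/16) + (1/8)·log₂(1/8) + (9/16)·log₂(9/16)]
  = 0.5244 + 0.3750 + 0.4669
  = 1.3663 bits

Maximum possible I(P;Q) = min(1.5462, 1.3663) = 1.3663 bits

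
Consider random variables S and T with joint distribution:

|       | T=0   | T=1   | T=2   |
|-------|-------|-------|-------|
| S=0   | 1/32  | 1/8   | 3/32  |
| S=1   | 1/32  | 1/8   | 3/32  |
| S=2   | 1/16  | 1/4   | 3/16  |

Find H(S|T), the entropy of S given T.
Marginal P(T) (column sums):
  P(T=0) = 1/32 + 1/32 + 1/16 = 1/8
  P(T=1) = 1/8 + 1/8 + 1/4 = 1/2
  P(T=2) = 3/32 + 3/32 + 3/16 = 3/8

H(S|T) = -Σ P(S,T)·log₂ P(S|T), where P(S|T) = P(S,T) / P(T)
  (S=0,T=0): P(S|T) = (1/32)/(1/8) = 1/4;  -(1/32)·log₂(1/4) = 0.0625
  (S=0,T=1): P(S|T) = (1/8)/(1/2) = 1/4;  -(1/8)·log₂(1/4) = 0.2500
  (S=0,T=2): P(S|T) = (3/32)/(3/8) = 1/4;  -(3/32)·log₂(1/4) = 0.1875
  (S=1,T=0): P(S|T) = (1/32)/(1/8) = 1/4;  -(1/32)·log₂(1/4) = 0.0625
  (S=1,T=1): P(S|T) = (1/8)/(1/2) = 1/4;  -(1/8)·log₂(1/4) = 0.2500
  (S=1,T=2): P(S|T) = (3/32)/(3/8) = 1/4;  -(3/32)·log₂(1/4) = 0.1875
  (S=2,T=0): P(S|T) = (1/16)/(1/8) = 1/2;  -(1/16)·log₂(1/2) = 0.0625
  (S=2,T=1): P(S|T) = (1/4)/(1/2) = 1/2;  -(1/4)·log₂(1/2) = 0.2500
  (S=2,T=2): P(S|T) = (3/16)/(3/8) = 1/2;  -(3/16)·log₂(1/2) = 0.1875
H(S|T) = 0.0625 + 0.2500 + 0.1875 + 0.0625 + 0.2500 + 0.1875 + 0.0625 + 0.2500 + 0.1875
  = 1.5000 bits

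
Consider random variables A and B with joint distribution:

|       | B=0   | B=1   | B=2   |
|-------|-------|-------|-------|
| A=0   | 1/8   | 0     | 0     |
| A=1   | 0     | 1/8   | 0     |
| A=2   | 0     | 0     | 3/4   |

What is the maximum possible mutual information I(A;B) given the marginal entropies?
The upper bound on mutual information is I(A;B) ≤ min(H(A), H(B)).

Marginal P(A) (row sums):
  P(A=0) = 1/8 + 0 + 0 = 1/8
  P(A=1) = 0 + 1/8 + 0 = 1/8
  P(A=2) = 0 + 0 + 3/4 = 3/4
Marginal P(B) (column sums):
  P(B=0) = 1/8 + 0 + 0 = 1/8
  P(B=1) = 0 + 1/8 + 0 = 1/8
  P(B=2) = 0 + 0 + 3/4 = 3/4

H(A) = -[(1/8)·log₂(1/8) + (1/8)·log₂(1/8) + (3/4)·log₂(3/4)]
  = 0.3750 + 0.3750 + 0.3113
  = 1.0613 bits
H(B) = -[(1/8)·log₂(1/8) + (1/8)·log₂(1/8) + (3/4)·log₂(3/4)]
  = 0.3750 + 0.3750 + 0.3113
  = 1.0613 bits

Maximum possible I(A;B) = min(1.0613, 1.0613) = 1.0613 bits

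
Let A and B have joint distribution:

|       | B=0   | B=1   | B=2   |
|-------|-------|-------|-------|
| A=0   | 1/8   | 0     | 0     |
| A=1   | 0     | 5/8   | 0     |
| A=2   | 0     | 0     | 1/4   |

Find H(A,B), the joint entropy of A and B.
H(A,B) = -Σ P(A,B) log₂ P(A,B), summed over the non-zero cells:
H(A,B) = -[(1/8)·log₂(1/8) + (5/8)·log₂(5/8) + (1/4)·log₂(1/4)]
  = 0.3750 + 0.4238 + 0.5000
  = 1.2988 bits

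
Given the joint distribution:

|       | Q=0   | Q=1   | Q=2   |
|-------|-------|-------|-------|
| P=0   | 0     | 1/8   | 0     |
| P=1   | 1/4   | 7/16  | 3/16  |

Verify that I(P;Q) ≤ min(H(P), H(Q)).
Marginal P(P) (row sums):
  P(P=0) = 0 + 1/8 + 0 = 1/8
  P(P=1) = 1/4 + 7/16 + 3/16 = 7/8
Marginal P(Q) (column sums):
  P(Q=0) = 0 + 1/4 = 1/4
  P(Q=1) = 1/8 + 7/16 = 9/16
  P(Q=2) = 0 + 3/16 = 3/16

H(P) = -[(1/8)·log₂(1/8) + (7/8)·log₂(7/8)]
  = 0.3750 + 0.1686
  = 0.5436 bits
H(Q) = -[(1/4)·log₂(1/4) + (9/16)·log₂(9/16) + (3/16)·log₂(3/16)]
  = 0.5000 + 0.4669 + 0.4528
  = 1.4197 bits
H(P,Q) = -[(1/8)·log₂(1/8) + (1/4)·log₂(1/4) + (7/16)·log₂(7/16) + (3/16)·log₂(3/16)]
  = 0.3750 + 0.5000 + 0.5218 + 0.4528
  = 1.8496 bits

I(P;Q) = H(P) + H(Q) - H(P,Q)
  = 0.5436 + 1.4197 - 1.8496
  = 0.1137 bits

min(H(P), H(Q)) = min(0.5436, 1.4197) = 0.5436 bits
Since 0.1137 ≤ 0.5436, the bound is satisfied ✓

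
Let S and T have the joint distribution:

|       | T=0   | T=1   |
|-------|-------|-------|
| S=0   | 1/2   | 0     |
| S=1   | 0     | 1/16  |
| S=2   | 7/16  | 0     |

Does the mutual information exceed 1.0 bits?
Marginal P(S) (row sums):
  P(S=0) = 1/2 + 0 = 1/2
  P(S=1) = 0 + 1/16 = 1/16
  P(S=2) = 7/16 + 0 = 7/16
Marginal P(T) (column sums):
  P(T=0) = 1/2 + 0 + 7/16 = 15/16
  P(T=1) = 0 + 1/16 + 0 = 1/16

H(S) = -[(1/2)·log₂(1/2) + (1/16)·log₂(1/16) + (7/16)·log₂(7/16)]
  = 0.5000 + 0.2500 + 0.5218
  = 1.2718 bits
H(T) = -[(15/16)·log₂(15/16) + (1/16)·log₂(1/16)]
  = 0.0873 + 0.2500
  = 0.3373 bits
H(S,T) = -[(1/2)·log₂(1/2) + (1/16)·log₂(1/16) + (7/16)·log₂(7/16)]
  = 0.5000 + 0.2500 + 0.5218
  = 1.2718 bits

I(S;T) = H(S) + H(T) - H(S,T)
  = 1.2718 + 0.3373 - 1.2718
  = 0.3373 bits

No. I(S;T) = 0.3373 bits, which is ≤ 1.0 bits.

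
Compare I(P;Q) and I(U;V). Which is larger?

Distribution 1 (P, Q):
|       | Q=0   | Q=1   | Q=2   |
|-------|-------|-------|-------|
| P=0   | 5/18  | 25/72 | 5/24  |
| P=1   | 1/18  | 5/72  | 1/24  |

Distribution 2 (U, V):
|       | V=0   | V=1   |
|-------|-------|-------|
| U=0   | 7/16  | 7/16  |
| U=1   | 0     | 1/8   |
Distribution 1 (P, Q):
Marginal P(P) (row sums):
  P(P=0) = 5/18 + 25/72 + 5/24 = 5/6
  P(P=1) = 1/18 + 5/72 + 1/24 = 1/6
Marginal P(Q) (column sums):
  P(Q=0) = 5/18 + 1/18 = 1/3
  P(Q=1) = 25/72 + 5/72 = 5/12
  P(Q=2) = 5/24 + 1/24 = 1/4

H(P) = -[(5/6)·log₂(5/6) + (1/6)·log₂(1/6)]
  = 0.2192 + 0.4308
  = 0.6500 bits
H(Q) = -[(1/3)·log₂(1/3) + (5/12)·log₂(5/12) + (1/4)·log₂(1/4)]
  = 0.5283 + 0.5263 + 0.5000
  = 1.5546 bits
H(P,Q) = -[(5/18)·log₂(5/18) + (25/72)·log₂(25/72) + (5/24)·log₂(5/24) + (1/18)·log₂(1/18) + (5/72)·log₂(5/72) + (1/24)·log₂(1/24)]
  = 0.5133 + 0.5299 + 0.4715 + 0.2317 + 0.2672 + 0.1910
  = 2.2046 bits

I(P;Q) = H(P) + H(Q) - H(P,Q)
  = 0.6500 + 1.5546 - 2.2046
  = 0.0000 bits

Distribution 2 (U, V):
Marginal P(U) (row sums):
  P(U=0) = 7/16 + 7/16 = 7/8
  P(U=1) = 0 + 1/8 = 1/8
Marginal P(V) (column sums):
  P(V=0) = 7/16 + 0 = 7/16
  P(V=1) = 7/16 + 1/8 = 9/16

H(U) = -[(7/8)·log₂(7/8) + (1/8)·log₂(1/8)]
  = 0.1686 + 0.3750
  = 0.5436 bits
H(V) = -[(7/16)·log₂(7/16) + (9/16)·log₂(9/16)]
  = 0.5218 + 0.4669
  = 0.9887 bits
H(U,V) = -[(7/16)·log₂(7/16) + (7/16)·log₂(7/16) + (1/8)·log₂(1/8)]
  = 0.5218 + 0.5218 + 0.3750
  = 1.4186 bits

I(U;V) = H(U) + H(V) - H(U,V)
  = 0.5436 + 0.9887 - 1.4186
  = 0.1137 bits

I(U;V) = 0.1137 bits > I(P;Q) = 0.0000 bits, so (U, V) has the higher mutual information (stronger dependence).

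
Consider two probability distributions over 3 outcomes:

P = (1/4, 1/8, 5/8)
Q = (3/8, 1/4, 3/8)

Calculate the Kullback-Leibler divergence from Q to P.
D(P||Q) = Σ P(i) log₂(P(i)/Q(i))
  i=0: (1/4) × log₂((1/4)/(3/8)) = (1/4) × log₂(2/3) = -0.1462
  i=1: (1/8) × log₂((1/8)/(1/4)) = (1/8) × log₂(1/2) = -0.1250
  i=2: (5/8) × log₂((5/8)/(3/8)) = (5/8) × log₂(5/3) = 0.4606
D(P||Q) = -0.1462 - 0.1250 + 0.4606
  = 0.1894 bits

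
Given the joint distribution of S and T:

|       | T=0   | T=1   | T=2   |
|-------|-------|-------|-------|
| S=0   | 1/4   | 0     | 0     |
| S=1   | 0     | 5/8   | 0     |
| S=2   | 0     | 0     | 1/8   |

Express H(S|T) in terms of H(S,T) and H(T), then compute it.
H(S|T) = H(S,T) - H(T)

Marginal P(T) (column sums):
  P(T=0) = 1/4 + 0 + 0 = 1/4
  P(T=1) = 0 + 5/8 + 0 = 5/8
  P(T=2) = 0 + 0 + 1/8 = 1/8

H(S,T) = -[(1/4)·log₂(1/4) + (5/8)·log₂(5/8) + (1/8)·log₂(1/8)]
  = 0.5000 + 0.4238 + 0.3750
  = 1.2988 bits
H(T) = -[(1/4)·log₂(1/4) + (5/8)·log₂(5/8) + (1/8)·log₂(1/8)]
  = 0.5000 + 0.4238 + 0.3750
  = 1.2988 bits

H(S|T) = 1.2988 - 1.2988 = 0.0000 bits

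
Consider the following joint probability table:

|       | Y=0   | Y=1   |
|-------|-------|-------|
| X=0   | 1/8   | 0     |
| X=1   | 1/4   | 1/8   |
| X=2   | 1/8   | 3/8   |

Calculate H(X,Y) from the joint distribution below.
H(X,Y) = -Σ P(X,Y) log₂ P(X,Y), summed over the non-zero cells:
H(X,Y) = -[(1/8)·log₂(1/8) + (1/4)·log₂(1/4) + (1/8)·log₂(1/8) + (1/8)·log₂(1/8) + (3/8)·log₂(3/8)]
  = 0.3750 + 0.5000 + 0.3750 + 0.3750 + 0.5306
  = 2.1556 bits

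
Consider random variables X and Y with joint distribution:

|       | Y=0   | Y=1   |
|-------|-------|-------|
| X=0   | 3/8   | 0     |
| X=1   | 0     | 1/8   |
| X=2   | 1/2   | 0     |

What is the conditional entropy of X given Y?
Marginal P(Y) (column sums):
  P(Y=0) = 3/8 + 0 + 1/2 = 7/8
  P(Y=1) = 0 + 1/8 + 0 = 1/8

H(X|Y) = -Σ P(X,Y)·log₂ P(X|Y), where P(X|Y) = P(X,Y) / P(Y)
  (cells with P(X,Y) = 0 contribute 0)
  (X=0,Y=0): P(X|Y) = (3/8)/(7/8) = 3/7;  -(3/8)·log₂(3/7) = 0.4584
  (X=1,Y=1): P(X|Y) = (1/8)/(1/8) = 1;  -(1/8)·log₂(1) = 0.0000
  (X=2,Y=0): P(X|Y) = (1/2)/(7/8) = 4/7;  -(1/2)·log₂(4/7) = 0.4037
H(X|Y) = 0.4584 + 0.0000 + 0.4037
  = 0.8621 bits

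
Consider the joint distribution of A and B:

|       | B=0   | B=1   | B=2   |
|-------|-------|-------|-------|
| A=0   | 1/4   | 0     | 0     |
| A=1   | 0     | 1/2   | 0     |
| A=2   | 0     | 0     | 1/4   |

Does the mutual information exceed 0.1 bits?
Marginal P(A) (row sums):
  P(A=0) = 1/4 + 0 + 0 = 1/4
  P(A=1) = 0 + 1/2 + 0 = 1/2
  P(A=2) = 0 + 0 + 1/4 = 1/4
Marginal P(B) (column sums):
  P(B=0) = 1/4 + 0 + 0 = 1/4
  P(B=1) = 0 + 1/2 + 0 = 1/2
  P(B=2) = 0 + 0 + 1/4 = 1/4

H(A) = -[(1/4)·log₂(1/4) + (1/2)·log₂(1/2) + (1/4)·log₂(1/4)]
  = 0.5000 + 0.5000 + 0.5000
  = 1.5000 bits
H(B) = -[(1/4)·log₂(1/4) + (1/2)·log₂(1/2) + (1/4)·log₂(1/4)]
  = 0.5000 + 0.5000 + 0.5000
  = 1.5000 bits
H(A,B) = -[(1/4)·log₂(1/4) + (1/2)·log₂(1/2) + (1/4)·log₂(1/4)]
  = 0.5000 + 0.5000 + 0.5000
  = 1.5000 bits

I(A;B) = H(A) + H(B) - H(A,B)
  = 1.5000 + 1.5000 - 1.5000
  = 1.5000 bits

Yes. I(A;B) = 1.5000 bits, which is > 0.1 bits.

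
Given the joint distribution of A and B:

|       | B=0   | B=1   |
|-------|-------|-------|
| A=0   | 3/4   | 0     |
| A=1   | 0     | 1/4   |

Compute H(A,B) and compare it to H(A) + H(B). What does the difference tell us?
Marginal P(A) (row sums):
  P(A=0) = 3/4 + 0 = 3/4
  P(A=1) = 0 + 1/4 = 1/4
Marginal P(B) (column sums):
  P(B=0) = 3/4 + 0 = 3/4
  P(B=1) = 0 + 1/4 = 1/4

H(A,B) = -[(3/4)·log₂(3/4) + (1/4)·log₂(1/4)]
  = 0.3113 + 0.5000
  = 0.8113 bits
H(A) = -[(3/4)·log₂(3/4) + (1/4)·log₂(1/4)]
  = 0.3113 + 0.5000
  = 0.8113 bits
H(B) = -[(3/4)·log₂(3/4) + (1/4)·log₂(1/4)]
  = 0.3113 + 0.5000
  = 0.8113 bits

H(A) + H(B) = 0.8113 + 0.8113 = 1.6226 bits
Difference: H(A) + H(B) - H(A,B) = 1.6226 - 0.8113 = 0.8113 bits = I(A;B)

The difference is the mutual information; it is positive here, so A and B are dependent (knowing one reduces uncertainty about the other by 0.8113 bits).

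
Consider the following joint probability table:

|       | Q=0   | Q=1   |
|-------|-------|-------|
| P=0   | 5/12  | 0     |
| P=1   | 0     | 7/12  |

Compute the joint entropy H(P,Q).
H(P,Q) = -Σ P(P,Q) log₂ P(P,Q), summed over the non-zero cells:
H(P,Q) = -[(5/12)·log₂(5/12) + (7/12)·log₂(7/12)]
  = 0.5263 + 0.4536
  = 0.9799 bits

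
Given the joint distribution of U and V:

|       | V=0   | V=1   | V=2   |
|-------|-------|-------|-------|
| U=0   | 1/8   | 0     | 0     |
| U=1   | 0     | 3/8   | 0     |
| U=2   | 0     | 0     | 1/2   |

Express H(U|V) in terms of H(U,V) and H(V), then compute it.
H(U|V) = H(U,V) - H(V)

Marginal P(V) (column sums):
  P(V=0) = 1/8 + 0 + 0 = 1/8
  P(V=1) = 0 + 3/8 + 0 = 3/8
  P(V=2) = 0 + 0 + 1/2 = 1/2

H(U,V) = -[(1/8)·log₂(1/8) + (3/8)·log₂(3/8) + (1/2)·log₂(1/2)]
  = 0.3750 + 0.5306 + 0.5000
  = 1.4056 bits
H(V) = -[(1/8)·log₂(1/8) + (3/8)·log₂(3/8) + (1/2)·log₂(1/2)]
  = 0.3750 + 0.5306 + 0.5000
  = 1.4056 bits

H(U|V) = 1.4056 - 1.4056 = 0.0000 bits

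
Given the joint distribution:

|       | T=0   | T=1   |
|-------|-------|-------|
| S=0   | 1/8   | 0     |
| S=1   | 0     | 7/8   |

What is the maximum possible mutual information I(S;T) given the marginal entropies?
The upper bound on mutual information is I(S;T) ≤ min(H(S), H(T)).

Marginal P(S) (row sums):
  P(S=0) = 1/8 + 0 = 1/8
  P(S=1) = 0 + 7/8 = 7/8
Marginal P(T) (column sums):
  P(T=0) = 1/8 + 0 = 1/8
  P(T=1) = 0 + 7/8 = 7/8

H(S) = -[(1/8)·log₂(1/8) + (7/8)·log₂(7/8)]
  = 0.3750 + 0.1686
  = 0.5436 bits
H(T) = -[(1/8)·log₂(1/8) + (7/8)·log₂(7/8)]
  = 0.3750 + 0.1686
  = 0.5436 bits

Maximum possible I(S;T) = min(0.5436, 0.5436) = 0.5436 bits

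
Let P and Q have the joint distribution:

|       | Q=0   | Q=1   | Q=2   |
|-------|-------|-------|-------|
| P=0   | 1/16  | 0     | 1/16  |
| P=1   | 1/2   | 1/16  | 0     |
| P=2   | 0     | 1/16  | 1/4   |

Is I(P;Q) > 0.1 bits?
Marginal P(P) (row sums):
  P(P=0) = 1/16 + 0 + 1/16 = 1/8
  P(P=1) = 1/2 + 1/16 + 0 = 9/16
  P(P=2) = 0 + 1/16 + 1/4 = 5/16
Marginal P(Q) (column sums):
  P(Q=0) = 1/16 + 1/2 + 0 = 9/16
  P(Q=1) = 0 + 1/16 + 1/16 = 1/8
  P(Q=2) = 1/16 + 0 + 1/4 = 5/16

H(P) = -[(1/8)·log₂(1/8) + (9/16)·log₂(9/16) + (5/16)·log₂(5/16)]
  = 0.3750 + 0.4669 + 0.5244
  = 1.3663 bits
H(Q) = -[(9/16)·log₂(9/16) + (1/8)·log₂(1/8) + (5/16)·log₂(5/16)]
  = 0.4669 + 0.3750 + 0.5244
  = 1.3663 bits
H(P,Q) = -[(1/16)·log₂(1/16) + (1/16)·log₂(1/16) + (1/2)·log₂(1/2) + (1/16)·log₂(1/16) + (1/16)·log₂(1/16) + (1/4)·log₂(1/4)]
  = 0.2500 + 0.2500 + 0.5000 + 0.2500 + 0.2500 + 0.5000
  = 2.0000 bits

I(P;Q) = H(P) + H(Q) - H(P,Q)
  = 1.3663 + 1.3663 - 2.0000
  = 0.7326 bits

Yes. I(P;Q) = 0.7326 bits, which is > 0.1 bits.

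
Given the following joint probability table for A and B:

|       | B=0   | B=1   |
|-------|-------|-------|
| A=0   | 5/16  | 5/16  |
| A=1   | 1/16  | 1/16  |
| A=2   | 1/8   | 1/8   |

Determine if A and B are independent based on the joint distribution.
Marginal P(A) (row sums):
  P(A=0) = 5/16 + 5/16 = 5/8
  P(A=1) = 1/16 + 1/16 = 1/8
  P(A=2) = 1/8 + 1/8 = 1/4
Marginal P(B) (column sums):
  P(B=0) = 5/16 + 1/16 + 1/8 = 1/2
  P(B=1) = 5/16 + 1/16 + 1/8 = 1/2

A and B are independent iff P(A=i,B=j) = P(A=i)·P(B=j) for every cell.
  P(A=0)·P(B=0) = 5/8 × 1/2 = 5/16 = P(A=0,B=0) ✓
  P(A=0)·P(B=1) = 5/8 × 1/2 = 5/16 = P(A=0,B=1) ✓
  P(A=1)·P(B=0) = 1/8 × 1/2 = 1/16 = P(A=1,B=0) ✓
  P(A=1)·P(B=1) = 1/8 × 1/2 = 1/16 = P(A=1,B=1) ✓
  P(A=2)·P(B=0) = 1/4 × 1/2 = 1/8 = P(A=2,B=0) ✓
  P(A=2)·P(B=1) = 1/4 × 1/2 = 1/8 = P(A=2,B=1) ✓

Yes, A and B are independent: every cell factors, so I(A;B) = 0 bits.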